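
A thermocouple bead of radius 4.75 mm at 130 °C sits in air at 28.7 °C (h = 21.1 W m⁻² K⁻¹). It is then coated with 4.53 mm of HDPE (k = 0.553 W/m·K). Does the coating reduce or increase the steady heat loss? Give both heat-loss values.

Critical radius for a sphere: r_cr = 2k/h = 0.0524 m = 5.24 cm.
Outer radius after coating: r₂ = 0.00475 + 0.00453 = 0.00928 m.
Since r₁ < r_cr and r₂ ≤ r_cr, the coating moves toward the maximum at r_cr — heat loss rises.
Bare: R = 1/(4πr₁²h) = 167.2 K/W; Q = 101.3/167.2 = 0.606 W.
Coated: R = R_cond + R_conv = 58.58 K/W; Q = 101.3/58.58 = 1.73 W.

increases: 0.606 → 1.73 W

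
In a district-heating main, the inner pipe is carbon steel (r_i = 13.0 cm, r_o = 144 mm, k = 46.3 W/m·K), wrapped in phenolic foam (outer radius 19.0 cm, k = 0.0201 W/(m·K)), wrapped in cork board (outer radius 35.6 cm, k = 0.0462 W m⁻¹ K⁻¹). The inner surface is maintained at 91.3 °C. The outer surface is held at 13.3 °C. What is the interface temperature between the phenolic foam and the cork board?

Resistance network (inner→outer):
  R'_carbon steel = ln(0.144/0.130)/(2πk) = 0.1023/(2π·46.3) = 3.516×10^-4 m·K/W
  R'_phenolic foam = ln(0.190/0.144)/(2πk) = 0.2772/(2π·0.0201) = 2.195 m·K/W
  R'_cork board = ln(0.356/0.190)/(2πk) = 0.6279/(2π·0.0462) = 2.163 m·K/W
ΣR = 3.516×10^-4 + 2.195 + 2.163 = 4.358 m·K/W
Q' = ΔT/ΣR = (91.3 °C − 13.3 °C)/4.358 = 17.90 W/m
From the inner boundary to the phenolic foam/cork board interface, ΣR_partial = 2.195 m·K/W.
T_interface = T_in − Q'·ΣR_partial = 91.3 °C − (17.90)(2.195) = 52.0 °C

T = 52.0 °C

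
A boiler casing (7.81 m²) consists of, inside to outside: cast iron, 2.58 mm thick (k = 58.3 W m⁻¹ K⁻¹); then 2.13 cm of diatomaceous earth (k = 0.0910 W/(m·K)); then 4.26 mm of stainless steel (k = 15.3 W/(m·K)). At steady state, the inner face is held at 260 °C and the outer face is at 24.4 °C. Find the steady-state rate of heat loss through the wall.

Series thermal resistances, inner to outer:
  R_cast iron = L/(kA) = 0.00258/(58.3·7.81) = 5.666×10^-6 K/W
  R_diatomaceous earth = L/(kA) = 0.0213/(0.0910·7.81) = 0.02997 K/W
  R_stainless steel = L/(kA) = 0.00426/(15.3·7.81) = 3.565×10^-5 K/W
ΣR = 5.666×10^-6 + 0.02997 + 3.565×10^-5 = 0.03001 K/W
Q = ΔT/ΣR = (260 °C − 24.4 °C)/0.03001 = 7850 W

Q = 7.85 kW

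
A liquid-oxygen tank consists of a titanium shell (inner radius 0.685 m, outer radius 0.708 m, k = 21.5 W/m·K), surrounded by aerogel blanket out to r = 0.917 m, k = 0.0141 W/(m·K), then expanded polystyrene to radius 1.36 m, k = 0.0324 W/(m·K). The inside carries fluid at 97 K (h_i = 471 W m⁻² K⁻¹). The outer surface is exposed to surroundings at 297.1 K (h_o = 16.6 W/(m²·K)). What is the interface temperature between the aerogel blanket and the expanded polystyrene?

Treat each layer as a resistance in series:
  R_conv,in = 1/(4πr²h) = 1/(4π·0.685²·471) = 3.601×10^-4 K/W
  R_titanium = (1/0.685 − 1/0.708)/(4πk) = 0.04742/(4π·21.5) = 1.755×10^-4 K/W
  R_aerogel blanket = (1/0.708 − 1/0.917)/(4πk) = 0.3219/(4π·0.0141) = 1.817 K/W
  R_expanded polystyrene = (1/0.917 − 1/1.36)/(4πk) = 0.3552/(4π·0.0324) = 0.8725 K/W
  R_conv,out = 1/(4πr²h) = 1/(4π·1.36²·16.6) = 0.002592 K/W
ΣR = 3.601×10^-4 + 1.755×10^-4 + 1.817 + 0.8725 + 0.002592 = 2.693 K/W
Q = ΔT/ΣR = (97 K − 297.1 K)/2.693 = -74.30 W
From the inner boundary to the aerogel blanket/expanded polystyrene interface, ΣR_partial = 1.818 K/W.
T_interface = T_in − Q·ΣR_partial = 97 K − (-74.30)(1.818) = 232.1 K

T = 232.1 K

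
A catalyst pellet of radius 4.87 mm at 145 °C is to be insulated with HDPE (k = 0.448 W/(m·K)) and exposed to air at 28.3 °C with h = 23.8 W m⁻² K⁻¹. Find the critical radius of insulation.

For a sphere, r_cr = 2k_ins/h = 2·0.448/23.8 = 0.0376 m = 3.76 cm

r_cr = 3.76 cm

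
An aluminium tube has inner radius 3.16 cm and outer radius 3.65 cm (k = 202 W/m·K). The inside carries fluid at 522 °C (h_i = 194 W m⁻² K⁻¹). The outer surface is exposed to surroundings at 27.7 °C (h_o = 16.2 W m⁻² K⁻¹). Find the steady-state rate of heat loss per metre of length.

Q' = 1670 W/m

Resistance network (inner→outer):
  R'_conv,in = 1/(2πr h) = 1/(2π·0.0316·194) = 0.02596 m·K/W
  R'_aluminium = ln(0.0365/0.0316)/(2πk) = 0.1442/(2π·202) = 1.136×10^-4 m·K/W
  R'_conv,out = 1/(2πr h) = 1/(2π·0.0365·16.2) = 0.2692 m·K/W
ΣR = 0.02596 + 1.136×10^-4 + 0.2692 = 0.2953 m·K/W
Q' = ΔT/ΣR = (522 °C − 27.7 °C)/0.2953 = 1670 W/m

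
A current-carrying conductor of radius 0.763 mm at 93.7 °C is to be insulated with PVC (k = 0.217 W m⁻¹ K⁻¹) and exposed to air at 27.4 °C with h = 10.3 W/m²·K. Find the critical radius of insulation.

For a cylinder, r_cr = k_ins/h = 0.217/10.3 = 0.0211 m = 2.11 cm

r_cr = 2.11 cm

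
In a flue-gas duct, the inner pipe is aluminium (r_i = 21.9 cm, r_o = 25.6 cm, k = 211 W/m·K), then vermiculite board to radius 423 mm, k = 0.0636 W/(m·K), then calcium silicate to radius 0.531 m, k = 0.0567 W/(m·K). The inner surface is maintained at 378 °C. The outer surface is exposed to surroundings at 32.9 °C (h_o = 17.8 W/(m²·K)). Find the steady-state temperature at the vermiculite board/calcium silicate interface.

Treat each layer as a resistance in series:
  R'_aluminium = ln(0.256/0.219)/(2πk) = 0.1561/(2π·211) = 1.177×10^-4 m·K/W
  R'_vermiculite board = ln(0.423/0.256)/(2πk) = 0.5022/(2π·0.0636) = 1.257 m·K/W
  R'_calcium silicate = ln(0.531/0.423)/(2πk) = 0.2274/(2π·0.0567) = 0.6383 m·K/W
  R'_conv,out = 1/(2πr h) = 1/(2π·0.531·17.8) = 0.01684 m·K/W
ΣR = 1.177×10^-4 + 1.257 + 0.6383 + 0.01684 = 1.912 m·K/W
Q' = ΔT/ΣR = (378 °C − 32.9 °C)/1.912 = 180.5 W/m
From the inner boundary to the vermiculite board/calcium silicate interface, ΣR_partial = 1.257 m·K/W.
T_interface = T_in − Q'·ΣR_partial = 378 °C − (180.5)(1.257) = 151 °C

T = 151 °C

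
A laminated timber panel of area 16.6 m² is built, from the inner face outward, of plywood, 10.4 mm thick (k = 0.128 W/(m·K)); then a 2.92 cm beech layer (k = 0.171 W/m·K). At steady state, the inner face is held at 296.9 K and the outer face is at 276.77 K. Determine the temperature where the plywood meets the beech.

T = 290.4 K

Series thermal resistances, inner to outer:
  R_plywood = L/(kA) = 0.0104/(0.128·16.6) = 0.004895 K/W
  R_beech = L/(kA) = 0.0292/(0.171·16.6) = 0.01029 K/W
ΣR = 0.004895 + 0.01029 = 0.01519 K/W
Q = ΔT/ΣR = (296.9 K − 276.77 K)/0.01519 = 1325 W
From the inner boundary to the plywood/beech interface, ΣR_partial = 0.004895 K/W.
T_interface = T_in − Q·ΣR_partial = 296.9 K − (1325)(0.004895) = 290.4 K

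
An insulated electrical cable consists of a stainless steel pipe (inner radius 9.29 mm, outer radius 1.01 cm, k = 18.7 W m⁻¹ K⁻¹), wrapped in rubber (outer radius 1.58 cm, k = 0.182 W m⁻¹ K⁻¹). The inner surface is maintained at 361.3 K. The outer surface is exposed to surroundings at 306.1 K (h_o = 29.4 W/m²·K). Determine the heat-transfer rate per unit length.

Q' = 75.1 W/m

Treat each layer as a resistance in series:
  R'_stainless steel = ln(0.0101/0.00929)/(2πk) = 0.08360/(2π·18.7) = 7.115×10^-4 m·K/W
  R'_rubber = ln(0.0158/0.0101)/(2πk) = 0.4475/(2π·0.182) = 0.3913 m·K/W
  R'_conv,out = 1/(2πr h) = 1/(2π·0.0158·29.4) = 0.3426 m·K/W
ΣR = 7.115×10^-4 + 0.3913 + 0.3426 = 0.7346 m·K/W
Q' = ΔT/ΣR = (361.3 K − 306.1 K)/0.7346 = 75.1 W/m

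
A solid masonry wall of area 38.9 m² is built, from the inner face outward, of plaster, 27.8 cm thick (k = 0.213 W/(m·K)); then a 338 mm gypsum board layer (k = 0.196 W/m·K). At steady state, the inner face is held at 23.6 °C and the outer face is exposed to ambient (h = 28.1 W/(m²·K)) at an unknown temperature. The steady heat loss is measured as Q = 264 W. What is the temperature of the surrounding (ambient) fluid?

Sum the resistances:
  R_plaster = L/(kA) = 0.278/(0.213·38.9) = 0.03355 K/W
  R_gypsum board = L/(kA) = 0.338/(0.196·38.9) = 0.04433 K/W
  R_conv,out = 1/(hA) = 1/(28.1·38.9) = 9.148×10^-4 K/W
ΣR = 0.07880 K/W
ΔT = Q·ΣR = 264 × 0.07880 = 20.80 K
Heat flows outward, so T_out = T_in − ΔT = 23.6 − 20.80 = 2.80 °C

T_out = 2.80 °C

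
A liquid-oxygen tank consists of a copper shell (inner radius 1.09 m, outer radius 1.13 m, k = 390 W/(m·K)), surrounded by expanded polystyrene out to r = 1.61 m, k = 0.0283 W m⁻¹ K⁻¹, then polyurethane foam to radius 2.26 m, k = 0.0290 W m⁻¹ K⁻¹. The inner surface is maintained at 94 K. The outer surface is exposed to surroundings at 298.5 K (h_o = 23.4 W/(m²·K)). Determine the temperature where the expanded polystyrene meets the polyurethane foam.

Treat each layer as a resistance in series:
  R_copper = (1/1.09 − 1/1.13)/(4πk) = 0.03248/(4π·390) = 6.626×10^-6 K/W
  R_expanded polystyrene = (1/1.13 − 1/1.61)/(4πk) = 0.2638/(4π·0.0283) = 0.7419 K/W
  R_polyurethane foam = (1/1.61 − 1/2.26)/(4πk) = 0.1786/(4π·0.0290) = 0.4902 K/W
  R_conv,out = 1/(4πr²h) = 1/(4π·2.26²·23.4) = 6.658×10^-4 K/W
ΣR = 6.626×10^-6 + 0.7419 + 0.4902 + 6.658×10^-4 = 1.233 K/W
Q = ΔT/ΣR = (94 K − 298.5 K)/1.233 = -165.9 W
From the inner boundary to the expanded polystyrene/polyurethane foam interface, ΣR_partial = 0.7419 K/W.
T_interface = T_in − Q·ΣR_partial = 94 K − (-165.9)(0.7419) = 217.1 K

T = 217.1 K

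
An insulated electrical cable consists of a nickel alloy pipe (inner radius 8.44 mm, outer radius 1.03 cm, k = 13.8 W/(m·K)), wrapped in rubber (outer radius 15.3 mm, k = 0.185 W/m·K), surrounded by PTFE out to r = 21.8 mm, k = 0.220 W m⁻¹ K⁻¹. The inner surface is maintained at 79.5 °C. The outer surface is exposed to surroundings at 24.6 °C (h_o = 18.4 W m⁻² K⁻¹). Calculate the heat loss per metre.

Q' = 55.1 W/m

Treat each layer as a resistance in series:
  R'_nickel alloy = ln(0.0103/0.00844)/(2πk) = 0.1992/(2π·13.8) = 0.002297 m·K/W
  R'_rubber = ln(0.0153/0.0103)/(2πk) = 0.3957/(2π·0.185) = 0.3404 m·K/W
  R'_PTFE = ln(0.0218/0.0153)/(2πk) = 0.3541/(2π·0.220) = 0.2561 m·K/W
  R'_conv,out = 1/(2πr h) = 1/(2π·0.0218·18.4) = 0.3968 m·K/W
ΣR = 0.002297 + 0.3404 + 0.2561 + 0.3968 = 0.9956 m·K/W
Q' = ΔT/ΣR = (79.5 °C − 24.6 °C)/0.9956 = 55.1 W/m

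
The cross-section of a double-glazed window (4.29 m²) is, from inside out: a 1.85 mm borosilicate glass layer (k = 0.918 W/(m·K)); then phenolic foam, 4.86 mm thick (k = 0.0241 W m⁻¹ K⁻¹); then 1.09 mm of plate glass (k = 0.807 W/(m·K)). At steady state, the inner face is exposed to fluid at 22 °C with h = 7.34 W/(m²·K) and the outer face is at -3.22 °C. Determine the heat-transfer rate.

Treat each layer as a resistance in series:
  R_conv,in = 1/(hA) = 1/(7.34·4.29) = 0.03176 K/W
  R_borosilicate glass = L/(kA) = 0.00185/(0.918·4.29) = 4.698×10^-4 K/W
  R_phenolic foam = L/(kA) = 0.00486/(0.0241·4.29) = 0.04701 K/W
  R_plate glass = L/(kA) = 0.00109/(0.807·4.29) = 3.148×10^-4 K/W
ΣR = 0.03176 + 4.698×10^-4 + 0.04701 + 3.148×10^-4 = 0.07955 K/W
Q = ΔT/ΣR = (22 °C − -3.22 °C)/0.07955 = 317 W

Q = 317 W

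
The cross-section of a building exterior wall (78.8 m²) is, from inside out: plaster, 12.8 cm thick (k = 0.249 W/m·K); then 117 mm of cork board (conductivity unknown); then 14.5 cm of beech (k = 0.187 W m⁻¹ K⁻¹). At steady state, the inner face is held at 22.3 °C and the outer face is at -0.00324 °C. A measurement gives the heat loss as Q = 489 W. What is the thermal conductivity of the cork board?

k = 0.0508 W/m·K

ΣR = ΔT/Q = |22.3 − -0.00324|/489 = 0.04561 K/W
Known resistances:
  R_plaster = L/(kA) = 0.128/(0.249·78.8) = 0.006524 K/W
  R_beech = L/(kA) = 0.145/(0.187·78.8) = 0.009840 K/W
R_cork board = ΣR − ΣR_known = 0.04561 − 0.01636 = 0.02925 K/W
L/(kA) = 0.02925 ⇒ k = 0.117/(0.02925·78.8) = 0.0508 W/m·K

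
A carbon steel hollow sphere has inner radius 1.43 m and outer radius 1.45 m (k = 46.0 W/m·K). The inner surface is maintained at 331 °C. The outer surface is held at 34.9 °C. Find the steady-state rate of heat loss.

Q = 4πk·ΔT/(1/r₁ − 1/r₂) = 4π × 46.0 × 296.1 / (1/1.43 − 1/1.45) = 1.77×10^7 W

Q = 17700 kW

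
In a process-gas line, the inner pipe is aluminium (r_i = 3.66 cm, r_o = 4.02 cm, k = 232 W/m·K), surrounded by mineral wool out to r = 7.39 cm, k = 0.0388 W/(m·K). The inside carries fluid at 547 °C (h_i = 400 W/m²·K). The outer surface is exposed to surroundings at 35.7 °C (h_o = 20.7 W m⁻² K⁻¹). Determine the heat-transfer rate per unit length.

Q' = 196 W/m

Treat each layer as a resistance in series:
  R'_conv,in = 1/(2πr h) = 1/(2π·0.0366·400) = 0.01087 m·K/W
  R'_aluminium = ln(0.0402/0.0366)/(2πk) = 0.09382/(2π·232) = 6.436×10^-5 m·K/W
  R'_mineral wool = ln(0.0739/0.0402)/(2πk) = 0.6088/(2π·0.0388) = 2.497 m·K/W
  R'_conv,out = 1/(2πr h) = 1/(2π·0.0739·20.7) = 0.1040 m·K/W
ΣR = 0.01087 + 6.436×10^-5 + 2.497 + 0.1040 = 2.612 m·K/W
Q' = ΔT/ΣR = (547 °C − 35.7 °C)/2.612 = 196 W/m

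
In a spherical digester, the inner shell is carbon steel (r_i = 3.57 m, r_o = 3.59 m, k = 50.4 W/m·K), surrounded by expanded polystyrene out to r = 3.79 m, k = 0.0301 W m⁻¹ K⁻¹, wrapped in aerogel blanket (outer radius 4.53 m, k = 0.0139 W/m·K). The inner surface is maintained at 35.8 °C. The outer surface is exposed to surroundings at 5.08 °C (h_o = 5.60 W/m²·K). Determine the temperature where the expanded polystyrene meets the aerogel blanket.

Treat each layer as a resistance in series:
  R_carbon steel = (1/3.57 − 1/3.59)/(4πk) = 0.001561/(4π·50.4) = 2.464×10^-6 K/W
  R_expanded polystyrene = (1/3.59 − 1/3.79)/(4πk) = 0.01470/(4π·0.0301) = 0.03886 K/W
  R_aerogel blanket = (1/3.79 − 1/4.53)/(4πk) = 0.04310/(4π·0.0139) = 0.2468 K/W
  R_conv,out = 1/(4πr²h) = 1/(4π·4.53²·5.60) = 6.925×10^-4 K/W
ΣR = 2.464×10^-6 + 0.03886 + 0.2468 + 6.925×10^-4 = 0.2864 K/W
Q = ΔT/ΣR = (35.8 °C − 5.08 °C)/0.2864 = 107.3 W
From the inner boundary to the expanded polystyrene/aerogel blanket interface, ΣR_partial = 0.03886 K/W.
T_interface = T_in − Q·ΣR_partial = 35.8 °C − (107.3)(0.03886) = 31.6 °C

T = 31.6 °C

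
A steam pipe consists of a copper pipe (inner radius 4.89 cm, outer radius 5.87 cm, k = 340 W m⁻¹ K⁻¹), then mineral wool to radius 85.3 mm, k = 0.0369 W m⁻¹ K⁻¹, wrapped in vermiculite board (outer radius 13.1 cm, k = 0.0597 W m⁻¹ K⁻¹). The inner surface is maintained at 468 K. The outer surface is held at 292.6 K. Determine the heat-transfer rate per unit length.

Treat each layer as a resistance in series:
  R'_copper = ln(0.0587/0.0489)/(2πk) = 0.1827/(2π·340) = 8.550×10^-5 m·K/W
  R'_mineral wool = ln(0.0853/0.0587)/(2πk) = 0.3737/(2π·0.0369) = 1.612 m·K/W
  R'_vermiculite board = ln(0.131/0.0853)/(2πk) = 0.4290/(2π·0.0597) = 1.144 m·K/W
ΣR = 8.550×10^-5 + 1.612 + 1.144 = 2.756 m·K/W
Q' = ΔT/ΣR = (468 K − 292.6 K)/2.756 = 63.6 W/m

Q' = 63.6 W/m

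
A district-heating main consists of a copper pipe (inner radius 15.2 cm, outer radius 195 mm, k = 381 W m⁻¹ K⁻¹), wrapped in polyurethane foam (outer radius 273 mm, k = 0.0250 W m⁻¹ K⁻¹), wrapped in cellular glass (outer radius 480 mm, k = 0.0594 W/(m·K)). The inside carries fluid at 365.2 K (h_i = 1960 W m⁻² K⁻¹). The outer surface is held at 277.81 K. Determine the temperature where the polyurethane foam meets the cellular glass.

Resistance network (inner→outer):
  R'_conv,in = 1/(2πr h) = 1/(2π·0.152·1960) = 5.342×10^-4 m·K/W
  R'_copper = ln(0.195/0.152)/(2πk) = 0.2491/(2π·381) = 1.041×10^-4 m·K/W
  R'_polyurethane foam = ln(0.273/0.195)/(2πk) = 0.3365/(2π·0.0250) = 2.142 m·K/W
  R'_cellular glass = ln(0.480/0.273)/(2πk) = 0.5643/(2π·0.0594) = 1.512 m·K/W
ΣR = 5.342×10^-4 + 1.041×10^-4 + 2.142 + 1.512 = 3.655 m·K/W
Q' = ΔT/ΣR = (365.2 K − 277.81 K)/3.655 = 23.91 W/m
From the inner boundary to the polyurethane foam/cellular glass interface, ΣR_partial = 2.143 m·K/W.
T_interface = T_in − Q'·ΣR_partial = 365.2 K − (23.91)(2.143) = 314.0 K

T = 314.0 K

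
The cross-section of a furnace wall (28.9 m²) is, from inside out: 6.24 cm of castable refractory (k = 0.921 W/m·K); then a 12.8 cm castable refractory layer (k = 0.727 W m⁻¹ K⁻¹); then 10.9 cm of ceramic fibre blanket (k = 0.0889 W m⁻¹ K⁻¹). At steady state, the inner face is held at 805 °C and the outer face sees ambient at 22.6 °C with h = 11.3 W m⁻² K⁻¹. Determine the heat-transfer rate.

Series thermal resistances, inner to outer:
  R_castable refractory = L/(kA) = 0.0624/(0.921·28.9) = 0.002344 K/W
  R_castable refractory = L/(kA) = 0.128/(0.727·28.9) = 0.006092 K/W
  R_ceramic fibre blanket = L/(kA) = 0.109/(0.0889·28.9) = 0.04243 K/W
  R_conv,out = 1/(hA) = 1/(11.3·28.9) = 0.003062 K/W
ΣR = 0.002344 + 0.006092 + 0.04243 + 0.003062 = 0.05393 K/W
Q = ΔT/ΣR = (805 °C − 22.6 °C)/0.05393 = 14500 W

Q = 14500 W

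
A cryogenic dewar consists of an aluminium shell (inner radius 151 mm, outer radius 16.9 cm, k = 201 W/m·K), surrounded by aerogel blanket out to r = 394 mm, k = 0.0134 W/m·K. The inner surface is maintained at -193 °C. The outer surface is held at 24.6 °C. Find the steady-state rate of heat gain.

Q = 10.8 W

Treat each layer as a resistance in series:
  R_aluminium = (1/0.151 − 1/0.169)/(4πk) = 0.7054/(4π·201) = 2.793×10^-4 K/W
  R_aerogel blanket = (1/0.169 − 1/0.394)/(4πk) = 3.379/(4π·0.0134) = 20.07 K/W
ΣR = 2.793×10^-4 + 20.07 = 20.07 K/W
Q = ΔT/ΣR = (-193 °C − 24.6 °C)/20.07 = -10.8 W
(Negative Q ⇒ heat flows inward; heat gain = 10.8 W.)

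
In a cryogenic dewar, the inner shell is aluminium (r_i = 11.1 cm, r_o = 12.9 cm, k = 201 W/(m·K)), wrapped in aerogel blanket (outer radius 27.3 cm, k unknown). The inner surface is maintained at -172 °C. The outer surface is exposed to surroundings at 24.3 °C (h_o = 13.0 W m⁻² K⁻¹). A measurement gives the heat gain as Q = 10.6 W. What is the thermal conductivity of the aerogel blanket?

ΣR = ΔT/Q = |-172 − 24.3|/10.6 = 18.52 K/W
Known resistances:
  R_aluminium = (1/0.111 − 1/0.129)/(4πk) = 1.257/(4π·201) = 4.977×10^-4 K/W
  R_conv,out = 1/(4πr²h) = 1/(4π·0.273²·13.0) = 0.08213 K/W
R_aerogel blanket = ΣR − ΣR_known = 18.52 − 0.08263 = 18.44 K/W
(1/r₁−1/r₂)/(4πk) = 18.44 ⇒ k = 4.089/(4π·18.44) = 0.0176 W/m·K

k = 0.0176 W/m·K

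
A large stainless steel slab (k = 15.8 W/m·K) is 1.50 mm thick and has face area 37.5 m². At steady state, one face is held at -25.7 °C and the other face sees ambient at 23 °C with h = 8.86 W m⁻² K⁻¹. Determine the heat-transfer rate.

Q = 16200 W

Series thermal resistances, inner to outer:
  R_stainless steel = L/(kA) = 0.00150/(15.8·37.5) = 2.532×10^-6 K/W
  R_conv,out = 1/(hA) = 1/(8.86·37.5) = 0.003010 K/W
ΣR = 2.532×10^-6 + 0.003010 = 0.003013 K/W
Q = ΔT/ΣR = (-25.7 °C − 23 °C)/0.003013 = -16200 W
(Negative Q ⇒ heat flows inward; heat gain = 16200 W.)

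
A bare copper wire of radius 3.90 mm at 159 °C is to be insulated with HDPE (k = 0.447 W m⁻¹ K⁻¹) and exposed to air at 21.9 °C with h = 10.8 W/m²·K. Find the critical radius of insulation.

r_cr = 4.14 cm

For a cylinder, r_cr = k_ins/h = 0.447/10.8 = 0.0414 m = 4.14 cm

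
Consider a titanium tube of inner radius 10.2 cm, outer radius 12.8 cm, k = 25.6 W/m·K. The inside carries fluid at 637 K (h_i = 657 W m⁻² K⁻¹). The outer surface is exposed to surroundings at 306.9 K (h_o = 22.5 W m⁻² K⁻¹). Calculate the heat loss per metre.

Q' = 5.59 kW/m

Treat each layer as a resistance in series:
  R'_conv,in = 1/(2πr h) = 1/(2π·0.102·657) = 0.002375 m·K/W
  R'_titanium = ln(0.128/0.102)/(2πk) = 0.2271/(2π·25.6) = 0.001412 m·K/W
  R'_conv,out = 1/(2πr h) = 1/(2π·0.128·22.5) = 0.05526 m·K/W
ΣR = 0.002375 + 0.001412 + 0.05526 = 0.05905 m·K/W
Q' = ΔT/ΣR = (637 K − 306.9 K)/0.05905 = 5590 W/m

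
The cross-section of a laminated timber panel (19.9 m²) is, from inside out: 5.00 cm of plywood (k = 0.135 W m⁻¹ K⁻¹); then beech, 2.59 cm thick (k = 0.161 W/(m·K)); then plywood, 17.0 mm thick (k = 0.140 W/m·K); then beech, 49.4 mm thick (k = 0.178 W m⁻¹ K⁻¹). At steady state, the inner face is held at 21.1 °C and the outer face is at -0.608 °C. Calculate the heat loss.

Q = 464 W

Resistance network (inner→outer):
  R_plywood = L/(kA) = 0.0500/(0.135·19.9) = 0.01861 K/W
  R_beech = L/(kA) = 0.0259/(0.161·19.9) = 0.008084 K/W
  R_plywood = L/(kA) = 0.0170/(0.140·19.9) = 0.006102 K/W
  R_beech = L/(kA) = 0.0494/(0.178·19.9) = 0.01395 K/W
ΣR = 0.01861 + 0.008084 + 0.006102 + 0.01395 = 0.04675 K/W
Q = ΔT/ΣR = (21.1 °C − -0.608 °C)/0.04675 = 464 W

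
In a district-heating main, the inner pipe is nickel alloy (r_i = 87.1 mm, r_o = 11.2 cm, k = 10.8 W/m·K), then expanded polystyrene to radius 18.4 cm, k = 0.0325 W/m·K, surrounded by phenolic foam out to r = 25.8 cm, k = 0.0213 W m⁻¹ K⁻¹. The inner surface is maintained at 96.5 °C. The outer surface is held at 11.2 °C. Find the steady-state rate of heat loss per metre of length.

Q' = 17.2 W/m

Series thermal resistances, inner to outer:
  R'_nickel alloy = ln(0.112/0.0871)/(2πk) = 0.2514/(2π·10.8) = 0.003705 m·K/W
  R'_expanded polystyrene = ln(0.184/0.112)/(2πk) = 0.4964/(2π·0.0325) = 2.431 m·K/W
  R'_phenolic foam = ln(0.258/0.184)/(2πk) = 0.3380/(2π·0.0213) = 2.526 m·K/W
ΣR = 0.003705 + 2.431 + 2.526 = 4.961 m·K/W
Q' = ΔT/ΣR = (96.5 °C − 11.2 °C)/4.961 = 17.2 W/m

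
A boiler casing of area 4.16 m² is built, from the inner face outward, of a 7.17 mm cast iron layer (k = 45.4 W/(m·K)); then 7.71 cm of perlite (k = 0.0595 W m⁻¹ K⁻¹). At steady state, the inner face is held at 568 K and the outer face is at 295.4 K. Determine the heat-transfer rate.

Q = 875 W

Resistance network (inner→outer):
  R_cast iron = L/(kA) = 0.00717/(45.4·4.16) = 3.796×10^-5 K/W
  R_perlite = L/(kA) = 0.0771/(0.0595·4.16) = 0.3115 K/W
ΣR = 3.796×10^-5 + 0.3115 = 0.3115 K/W
Q = ΔT/ΣR = (568 K − 295.4 K)/0.3115 = 875 W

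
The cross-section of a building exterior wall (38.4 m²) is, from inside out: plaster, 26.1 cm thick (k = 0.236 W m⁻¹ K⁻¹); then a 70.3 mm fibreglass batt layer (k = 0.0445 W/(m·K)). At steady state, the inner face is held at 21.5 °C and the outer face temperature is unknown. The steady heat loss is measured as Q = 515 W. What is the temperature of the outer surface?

T_out = -14.5 °C

Sum the resistances:
  R_plaster = L/(kA) = 0.261/(0.236·38.4) = 0.02880 K/W
  R_fibreglass batt = L/(kA) = 0.0703/(0.0445·38.4) = 0.04114 K/W
ΣR = 0.06994 K/W
ΔT = Q·ΣR = 515 × 0.06994 = 36.02 K
Heat flows outward, so T_out = T_in − ΔT = 21.5 − 36.02 = -14.5 °C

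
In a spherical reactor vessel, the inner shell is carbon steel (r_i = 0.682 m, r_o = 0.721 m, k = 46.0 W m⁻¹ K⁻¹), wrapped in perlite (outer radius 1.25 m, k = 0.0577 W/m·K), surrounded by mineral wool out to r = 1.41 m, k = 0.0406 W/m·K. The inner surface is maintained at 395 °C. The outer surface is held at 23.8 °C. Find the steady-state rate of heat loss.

Resistance network (inner→outer):
  R_carbon steel = (1/0.682 − 1/0.721)/(4πk) = 0.07931/(4π·46.0) = 1.372×10^-4 K/W
  R_perlite = (1/0.721 − 1/1.25)/(4πk) = 0.5870/(4π·0.0577) = 0.8095 K/W
  R_mineral wool = (1/1.25 − 1/1.41)/(4πk) = 0.09078/(4π·0.0406) = 0.1779 K/W
ΣR = 1.372×10^-4 + 0.8095 + 0.1779 = 0.9875 K/W
Q = ΔT/ΣR = (395 °C − 23.8 °C)/0.9875 = 376 W

Q = 376 W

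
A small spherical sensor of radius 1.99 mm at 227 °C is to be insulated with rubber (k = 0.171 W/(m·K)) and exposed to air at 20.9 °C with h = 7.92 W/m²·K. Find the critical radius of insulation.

For a sphere, r_cr = 2k_ins/h = 2·0.171/7.92 = 0.0432 m = 4.32 cm

r_cr = 4.32 cm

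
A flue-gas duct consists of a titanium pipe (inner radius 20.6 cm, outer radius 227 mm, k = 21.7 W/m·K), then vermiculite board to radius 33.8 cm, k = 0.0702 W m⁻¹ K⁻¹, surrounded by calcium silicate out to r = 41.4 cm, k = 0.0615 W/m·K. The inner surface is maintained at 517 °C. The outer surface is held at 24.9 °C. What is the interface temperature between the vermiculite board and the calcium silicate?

T = 206 °C

Resistance network (inner→outer):
  R'_titanium = ln(0.227/0.206)/(2πk) = 0.09707/(2π·21.7) = 7.120×10^-4 m·K/W
  R'_vermiculite board = ln(0.338/0.227)/(2πk) = 0.3981/(2π·0.0702) = 0.9025 m·K/W
  R'_calcium silicate = ln(0.414/0.338)/(2πk) = 0.2028/(2π·0.0615) = 0.5249 m·K/W
ΣR = 7.120×10^-4 + 0.9025 + 0.5249 = 1.428 m·K/W
Q' = ΔT/ΣR = (517 °C − 24.9 °C)/1.428 = 344.6 W/m
From the inner boundary to the vermiculite board/calcium silicate interface, ΣR_partial = 0.9032 m·K/W.
T_interface = T_in − Q'·ΣR_partial = 517 °C − (344.6)(0.9032) = 206 °C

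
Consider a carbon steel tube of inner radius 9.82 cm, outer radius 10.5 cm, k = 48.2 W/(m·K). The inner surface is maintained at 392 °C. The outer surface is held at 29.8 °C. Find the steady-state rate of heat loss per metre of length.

Q' = 2πk·ΔT/ln(r₂/r₁) = 2π × 48.2 × 362.2 / ln(0.105/0.0982) = 1.64×10^6 W/m

Q' = 1640 kW/m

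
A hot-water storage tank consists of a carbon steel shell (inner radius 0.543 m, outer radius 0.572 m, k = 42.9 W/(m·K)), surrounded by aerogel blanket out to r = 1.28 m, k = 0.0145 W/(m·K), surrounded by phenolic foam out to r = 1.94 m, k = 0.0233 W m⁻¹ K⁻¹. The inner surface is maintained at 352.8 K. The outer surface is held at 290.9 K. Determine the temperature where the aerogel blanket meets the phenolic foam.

T = 299.9 K

Resistance network (inner→outer):
  R_carbon steel = (1/0.543 − 1/0.572)/(4πk) = 0.09337/(4π·42.9) = 1.732×10^-4 K/W
  R_aerogel blanket = (1/0.572 − 1/1.28)/(4πk) = 0.9670/(4π·0.0145) = 5.307 K/W
  R_phenolic foam = (1/1.28 − 1/1.94)/(4πk) = 0.2658/(4π·0.0233) = 0.9078 K/W
ΣR = 1.732×10^-4 + 5.307 + 0.9078 = 6.215 K/W
Q = ΔT/ΣR = (352.8 K − 290.9 K)/6.215 = 9.960 W
From the inner boundary to the aerogel blanket/phenolic foam interface, ΣR_partial = 5.307 K/W.
T_interface = T_in − Q·ΣR_partial = 352.8 K − (9.960)(5.307) = 299.9 K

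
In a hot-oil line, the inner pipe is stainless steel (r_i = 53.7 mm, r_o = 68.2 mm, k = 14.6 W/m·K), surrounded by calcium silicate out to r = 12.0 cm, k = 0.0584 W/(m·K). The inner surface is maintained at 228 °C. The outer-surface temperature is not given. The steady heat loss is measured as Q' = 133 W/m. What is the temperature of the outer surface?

Sum the resistances:
  R'_stainless steel = ln(0.0682/0.0537)/(2πk) = 0.2390/(2π·14.6) = 0.002606 m·K/W
  R'_calcium silicate = ln(0.120/0.0682)/(2πk) = 0.5650/(2π·0.0584) = 1.540 m·K/W
ΣR = 1.543 m·K/W
ΔT = Q'·ΣR = 133 × 1.543 = 205.2 K
Heat flows outward, so T_out = T_in − ΔT = 228 − 205.2 = 22.8 °C

T_out = 22.8 °C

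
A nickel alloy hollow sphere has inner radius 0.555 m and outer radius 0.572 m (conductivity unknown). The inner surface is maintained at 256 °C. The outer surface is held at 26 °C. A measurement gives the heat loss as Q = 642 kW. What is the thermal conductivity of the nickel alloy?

ΣR = ΔT/Q = |256 − 26|/6.42×10^5 = 3.583×10^-4 K/W
(1/r₁−1/r₂)/(4πk) = 3.583×10^-4 ⇒ k = 0.05355/(4π·3.583×10^-4) = 11.9 W/m·K

k = 11.9 W/m·K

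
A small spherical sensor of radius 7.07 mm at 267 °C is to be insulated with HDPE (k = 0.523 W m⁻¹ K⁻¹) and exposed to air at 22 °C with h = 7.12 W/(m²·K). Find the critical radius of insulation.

r_cr = 14.7 cm

For a sphere, r_cr = 2k_ins/h = 2·0.523/7.12 = 0.147 m = 14.7 cm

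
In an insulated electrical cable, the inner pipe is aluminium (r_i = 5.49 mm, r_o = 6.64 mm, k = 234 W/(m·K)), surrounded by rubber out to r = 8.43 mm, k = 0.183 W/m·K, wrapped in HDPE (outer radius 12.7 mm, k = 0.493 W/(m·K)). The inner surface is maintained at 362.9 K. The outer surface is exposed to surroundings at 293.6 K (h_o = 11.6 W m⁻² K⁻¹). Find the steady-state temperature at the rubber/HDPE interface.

T = 352.8 K

Resistance network (inner→outer):
  R'_aluminium = ln(0.00664/0.00549)/(2πk) = 0.1902/(2π·234) = 1.294×10^-4 m·K/W
  R'_rubber = ln(0.00843/0.00664)/(2πk) = 0.2387/(2π·0.183) = 0.2076 m·K/W
  R'_HDPE = ln(0.0127/0.00843)/(2πk) = 0.4098/(2π·0.493) = 0.1323 m·K/W
  R'_conv,out = 1/(2πr h) = 1/(2π·0.0127·11.6) = 1.080 m·K/W
ΣR = 1.294×10^-4 + 0.2076 + 0.1323 + 1.080 = 1.420 m·K/W
Q' = ΔT/ΣR = (362.9 K − 293.6 K)/1.420 = 48.80 W/m
From the inner boundary to the rubber/HDPE interface, ΣR_partial = 0.2077 m·K/W.
T_interface = T_in − Q'·ΣR_partial = 362.9 K − (48.80)(0.2077) = 352.8 K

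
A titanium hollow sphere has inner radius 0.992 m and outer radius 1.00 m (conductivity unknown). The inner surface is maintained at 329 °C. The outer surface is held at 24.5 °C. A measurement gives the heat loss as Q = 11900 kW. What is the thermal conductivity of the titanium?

ΣR = ΔT/Q = |329 − 24.5|/1.19×10^7 = 2.559×10^-5 K/W
(1/r₁−1/r₂)/(4πk) = 2.559×10^-5 ⇒ k = 0.008065/(4π·2.559×10^-5) = 25.1 W/m·K

k = 25.1 W/m·K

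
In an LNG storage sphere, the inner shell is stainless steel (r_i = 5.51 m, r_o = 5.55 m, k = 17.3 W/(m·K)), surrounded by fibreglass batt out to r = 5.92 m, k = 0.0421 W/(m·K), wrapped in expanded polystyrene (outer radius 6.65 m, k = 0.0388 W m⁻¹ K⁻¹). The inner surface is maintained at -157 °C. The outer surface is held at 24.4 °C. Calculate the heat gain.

Q = 3.06 kW

Series thermal resistances, inner to outer:
  R_stainless steel = (1/5.51 − 1/5.55)/(4πk) = 0.001308/(4π·17.3) = 6.017×10^-6 K/W
  R_fibreglass batt = (1/5.55 − 1/5.92)/(4πk) = 0.01126/(4π·0.0421) = 0.02129 K/W
  R_expanded polystyrene = (1/5.92 − 1/6.65)/(4πk) = 0.01854/(4π·0.0388) = 0.03803 K/W
ΣR = 6.017×10^-6 + 0.02129 + 0.03803 = 0.05933 K/W
Q = ΔT/ΣR = (-157 °C − 24.4 °C)/0.05933 = -3060 W
(Negative Q ⇒ heat flows inward; heat gain = 3060 W.)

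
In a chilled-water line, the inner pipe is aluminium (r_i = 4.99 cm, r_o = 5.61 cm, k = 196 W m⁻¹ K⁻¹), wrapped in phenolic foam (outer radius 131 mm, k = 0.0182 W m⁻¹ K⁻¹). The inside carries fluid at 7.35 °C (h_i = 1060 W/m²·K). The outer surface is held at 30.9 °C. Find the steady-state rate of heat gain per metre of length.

Q' = 3.17 W/m

Treat each layer as a resistance in series:
  R'_conv,in = 1/(2πr h) = 1/(2π·0.0499·1060) = 0.003009 m·K/W
  R'_aluminium = ln(0.0561/0.0499)/(2πk) = 0.1171/(2π·196) = 9.510×10^-5 m·K/W
  R'_phenolic foam = ln(0.131/0.0561)/(2πk) = 0.8481/(2π·0.0182) = 7.416 m·K/W
ΣR = 0.003009 + 9.510×10^-5 + 7.416 = 7.419 m·K/W
Q' = ΔT/ΣR = (7.35 °C − 30.9 °C)/7.419 = -3.17 W/m
(Negative Q' ⇒ heat flows inward; heat gain = 3.17 W/m.)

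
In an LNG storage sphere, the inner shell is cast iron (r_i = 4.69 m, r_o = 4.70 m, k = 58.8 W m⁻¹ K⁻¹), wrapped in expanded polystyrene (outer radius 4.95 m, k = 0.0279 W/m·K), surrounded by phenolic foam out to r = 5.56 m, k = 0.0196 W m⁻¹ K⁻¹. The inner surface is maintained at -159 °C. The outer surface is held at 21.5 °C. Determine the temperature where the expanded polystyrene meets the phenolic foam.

T = -113 °C

Treat each layer as a resistance in series:
  R_cast iron = (1/4.69 − 1/4.70)/(4πk) = 4.537×10^-4/(4π·58.8) = 6.140×10^-7 K/W
  R_expanded polystyrene = (1/4.70 − 1/4.95)/(4πk) = 0.01075/(4π·0.0279) = 0.03065 K/W
  R_phenolic foam = (1/4.95 − 1/5.56)/(4πk) = 0.02216/(4π·0.0196) = 0.08999 K/W
ΣR = 6.140×10^-7 + 0.03065 + 0.08999 = 0.1206 K/W
Q = ΔT/ΣR = (-159 °C − 21.5 °C)/0.1206 = -1497 W
From the inner boundary to the expanded polystyrene/phenolic foam interface, ΣR_partial = 0.03065 K/W.
T_interface = T_in − Q·ΣR_partial = -159 °C − (-1497)(0.03065) = -113 °C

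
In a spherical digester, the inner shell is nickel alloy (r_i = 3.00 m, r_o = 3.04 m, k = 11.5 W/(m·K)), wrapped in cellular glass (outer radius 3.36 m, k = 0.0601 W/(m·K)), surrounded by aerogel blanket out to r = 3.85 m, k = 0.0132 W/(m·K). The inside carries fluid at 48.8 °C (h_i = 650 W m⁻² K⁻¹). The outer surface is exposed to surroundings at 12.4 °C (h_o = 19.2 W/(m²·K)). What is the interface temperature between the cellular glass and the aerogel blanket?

T = 43.2 °C

Treat each layer as a resistance in series:
  R_conv,in = 1/(4πr²h) = 1/(4π·3.00²·650) = 1.360×10^-5 K/W
  R_nickel alloy = (1/3.00 − 1/3.04)/(4πk) = 0.004386/(4π·11.5) = 3.035×10^-5 K/W
  R_cellular glass = (1/3.04 − 1/3.36)/(4πk) = 0.03133/(4π·0.0601) = 0.04148 K/W
  R_aerogel blanket = (1/3.36 − 1/3.85)/(4πk) = 0.03788/(4π·0.0132) = 0.2284 K/W
  R_conv,out = 1/(4πr²h) = 1/(4π·3.85²·19.2) = 2.796×10^-4 K/W
ΣR = 1.360×10^-5 + 3.035×10^-5 + 0.04148 + 0.2284 + 2.796×10^-4 = 0.2702 K/W
Q = ΔT/ΣR = (48.8 °C − 12.4 °C)/0.2702 = 134.7 W
From the inner boundary to the cellular glass/aerogel blanket interface, ΣR_partial = 0.04152 K/W.
T_interface = T_in − Q·ΣR_partial = 48.8 °C − (134.7)(0.04152) = 43.2 °C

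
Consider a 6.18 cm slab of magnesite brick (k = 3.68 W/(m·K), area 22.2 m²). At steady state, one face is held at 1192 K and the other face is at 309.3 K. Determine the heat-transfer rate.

Q = kA·ΔT/L = 3.68 × 22.2 × |1192 K − 309.3 K| / 0.0618 = 1.17×10^6 W

Q = 1.17×10^6 W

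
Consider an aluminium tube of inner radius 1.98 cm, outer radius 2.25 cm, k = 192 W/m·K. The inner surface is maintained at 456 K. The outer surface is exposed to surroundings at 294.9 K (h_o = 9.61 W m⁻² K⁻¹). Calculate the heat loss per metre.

Q' = 219 W/m

Series thermal resistances, inner to outer:
  R'_aluminium = ln(0.0225/0.0198)/(2πk) = 0.1278/(2π·192) = 1.060×10^-4 m·K/W
  R'_conv,out = 1/(2πr h) = 1/(2π·0.0225·9.61) = 0.7361 m·K/W
ΣR = 1.060×10^-4 + 0.7361 = 0.7362 m·K/W
Q' = ΔT/ΣR = (456 K − 294.9 K)/0.7362 = 219 W/m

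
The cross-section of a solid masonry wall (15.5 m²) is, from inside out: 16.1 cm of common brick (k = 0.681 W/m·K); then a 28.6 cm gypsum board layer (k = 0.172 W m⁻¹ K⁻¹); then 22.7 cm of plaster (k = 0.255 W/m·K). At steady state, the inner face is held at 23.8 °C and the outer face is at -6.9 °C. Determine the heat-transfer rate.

Resistance network (inner→outer):
  R_common brick = L/(kA) = 0.161/(0.681·15.5) = 0.01525 K/W
  R_gypsum board = L/(kA) = 0.286/(0.172·15.5) = 0.1073 K/W
  R_plaster = L/(kA) = 0.227/(0.255·15.5) = 0.05743 K/W
ΣR = 0.01525 + 0.1073 + 0.05743 = 0.1800 K/W
Q = ΔT/ΣR = (23.8 °C − -6.9 °C)/0.1800 = 171 W

Q = 171 W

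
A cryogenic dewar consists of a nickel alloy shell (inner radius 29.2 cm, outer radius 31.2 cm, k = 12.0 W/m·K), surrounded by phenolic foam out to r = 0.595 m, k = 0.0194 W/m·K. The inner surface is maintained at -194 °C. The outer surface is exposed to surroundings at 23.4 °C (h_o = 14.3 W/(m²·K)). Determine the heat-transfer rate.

Series thermal resistances, inner to outer:
  R_nickel alloy = (1/0.292 − 1/0.312)/(4πk) = 0.2195/(4π·12.0) = 0.001456 K/W
  R_phenolic foam = (1/0.312 − 1/0.595)/(4πk) = 1.524/(4π·0.0194) = 6.253 K/W
  R_conv,out = 1/(4πr²h) = 1/(4π·0.595²·14.3) = 0.01572 K/W
ΣR = 0.001456 + 6.253 + 0.01572 = 6.270 K/W
Q = ΔT/ΣR = (-194 °C − 23.4 °C)/6.270 = -34.7 W
(Negative Q ⇒ heat flows inward; heat gain = 34.7 W.)

Q = 34.7 W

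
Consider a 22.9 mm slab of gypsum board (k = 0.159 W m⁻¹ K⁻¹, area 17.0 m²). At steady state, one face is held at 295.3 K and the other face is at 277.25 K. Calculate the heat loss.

Q = kA·ΔT/L = 0.159 × 17.0 × |295.3 K − 277.25 K| / 0.0229 = 2130 W

Q = 2.13 kW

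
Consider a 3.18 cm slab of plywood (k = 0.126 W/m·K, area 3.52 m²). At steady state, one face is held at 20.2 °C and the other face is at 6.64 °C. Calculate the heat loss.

Q = kA·ΔT/L = 0.126 × 3.52 × |20.2 °C − 6.64 °C| / 0.0318 = 189 W

Q = 189 W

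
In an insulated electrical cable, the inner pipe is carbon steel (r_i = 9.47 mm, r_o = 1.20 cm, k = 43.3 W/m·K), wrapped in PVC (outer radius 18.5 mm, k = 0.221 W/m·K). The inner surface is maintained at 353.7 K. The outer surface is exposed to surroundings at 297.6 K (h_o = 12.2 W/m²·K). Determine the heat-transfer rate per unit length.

Q' = 55.1 W/m

Series thermal resistances, inner to outer:
  R'_carbon steel = ln(0.0120/0.00947)/(2πk) = 0.2368/(2π·43.3) = 8.703×10^-4 m·K/W
  R'_PVC = ln(0.0185/0.0120)/(2πk) = 0.4329/(2π·0.221) = 0.3117 m·K/W
  R'_conv,out = 1/(2πr h) = 1/(2π·0.0185·12.2) = 0.7052 m·K/W
ΣR = 8.703×10^-4 + 0.3117 + 0.7052 = 1.018 m·K/W
Q' = ΔT/ΣR = (353.7 K − 297.6 K)/1.018 = 55.1 W/m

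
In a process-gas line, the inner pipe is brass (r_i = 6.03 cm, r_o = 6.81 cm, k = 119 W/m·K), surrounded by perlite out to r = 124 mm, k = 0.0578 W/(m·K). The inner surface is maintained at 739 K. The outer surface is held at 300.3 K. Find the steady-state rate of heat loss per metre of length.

Q' = 266 W/m

Resistance network (inner→outer):
  R'_brass = ln(0.0681/0.0603)/(2πk) = 0.1216/(2π·119) = 1.627×10^-4 m·K/W
  R'_perlite = ln(0.124/0.0681)/(2πk) = 0.5993/(2π·0.0578) = 1.650 m·K/W
ΣR = 1.627×10^-4 + 1.650 = 1.650 m·K/W
Q' = ΔT/ΣR = (739 K − 300.3 K)/1.650 = 266 W/m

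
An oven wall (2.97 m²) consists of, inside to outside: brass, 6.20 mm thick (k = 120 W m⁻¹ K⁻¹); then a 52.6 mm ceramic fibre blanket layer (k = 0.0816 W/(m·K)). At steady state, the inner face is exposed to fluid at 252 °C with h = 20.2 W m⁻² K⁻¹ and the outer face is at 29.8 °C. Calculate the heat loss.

Resistance network (inner→outer):
  R_conv,in = 1/(hA) = 1/(20.2·2.97) = 0.01667 K/W
  R_brass = L/(kA) = 0.00620/(120·2.97) = 1.740×10^-5 K/W
  R_ceramic fibre blanket = L/(kA) = 0.0526/(0.0816·2.97) = 0.2170 K/W
ΣR = 0.01667 + 1.740×10^-5 + 0.2170 = 0.2337 K/W
Q = ΔT/ΣR = (252 °C − 29.8 °C)/0.2337 = 951 W

Q = 951 W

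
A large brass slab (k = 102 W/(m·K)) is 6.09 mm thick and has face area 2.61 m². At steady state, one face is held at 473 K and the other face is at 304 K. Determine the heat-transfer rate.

Q = 7390 kW

Q = kA·ΔT/L = 102 × 2.61 × |473 K − 304 K| / 0.00609 = 7.39×10^6 W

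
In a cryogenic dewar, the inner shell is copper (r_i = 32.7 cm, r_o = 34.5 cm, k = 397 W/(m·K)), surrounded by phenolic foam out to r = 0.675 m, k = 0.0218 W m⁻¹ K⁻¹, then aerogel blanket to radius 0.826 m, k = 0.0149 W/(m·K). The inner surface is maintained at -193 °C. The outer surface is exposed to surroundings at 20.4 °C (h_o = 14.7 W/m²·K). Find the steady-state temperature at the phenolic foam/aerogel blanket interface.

T = -26.4 °C

Resistance network (inner→outer):
  R_copper = (1/0.327 − 1/0.345)/(4πk) = 0.1596/(4π·397) = 3.198×10^-5 K/W
  R_phenolic foam = (1/0.345 − 1/0.675)/(4πk) = 1.417/(4π·0.0218) = 5.173 K/W
  R_aerogel blanket = (1/0.675 − 1/0.826)/(4πk) = 0.2708/(4π·0.0149) = 1.446 K/W
  R_conv,out = 1/(4πr²h) = 1/(4π·0.826²·14.7) = 0.007934 K/W
ΣR = 3.198×10^-5 + 5.173 + 1.446 + 0.007934 = 6.627 K/W
Q = ΔT/ΣR = (-193 °C − 20.4 °C)/6.627 = -32.20 W
From the inner boundary to the phenolic foam/aerogel blanket interface, ΣR_partial = 5.173 K/W.
T_interface = T_in − Q·ΣR_partial = -193 °C − (-32.20)(5.173) = -26.4 °C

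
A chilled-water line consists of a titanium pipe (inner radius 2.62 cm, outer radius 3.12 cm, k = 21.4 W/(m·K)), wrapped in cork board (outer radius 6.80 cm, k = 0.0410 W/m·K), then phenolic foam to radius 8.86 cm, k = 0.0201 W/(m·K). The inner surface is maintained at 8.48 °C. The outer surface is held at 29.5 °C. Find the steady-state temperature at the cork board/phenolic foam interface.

Treat each layer as a resistance in series:
  R'_titanium = ln(0.0312/0.0262)/(2πk) = 0.1747/(2π·21.4) = 0.001299 m·K/W
  R'_cork board = ln(0.0680/0.0312)/(2πk) = 0.7791/(2π·0.0410) = 3.024 m·K/W
  R'_phenolic foam = ln(0.0886/0.0680)/(2πk) = 0.2646/(2π·0.0201) = 2.095 m·K/W
ΣR = 0.001299 + 3.024 + 2.095 = 5.120 m·K/W
Q' = ΔT/ΣR = (8.48 °C − 29.5 °C)/5.120 = -4.105 W/m
From the inner boundary to the cork board/phenolic foam interface, ΣR_partial = 3.025 m·K/W.
T_interface = T_in − Q'·ΣR_partial = 8.48 °C − (-4.105)(3.025) = 20.9 °C

T = 20.9 °C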